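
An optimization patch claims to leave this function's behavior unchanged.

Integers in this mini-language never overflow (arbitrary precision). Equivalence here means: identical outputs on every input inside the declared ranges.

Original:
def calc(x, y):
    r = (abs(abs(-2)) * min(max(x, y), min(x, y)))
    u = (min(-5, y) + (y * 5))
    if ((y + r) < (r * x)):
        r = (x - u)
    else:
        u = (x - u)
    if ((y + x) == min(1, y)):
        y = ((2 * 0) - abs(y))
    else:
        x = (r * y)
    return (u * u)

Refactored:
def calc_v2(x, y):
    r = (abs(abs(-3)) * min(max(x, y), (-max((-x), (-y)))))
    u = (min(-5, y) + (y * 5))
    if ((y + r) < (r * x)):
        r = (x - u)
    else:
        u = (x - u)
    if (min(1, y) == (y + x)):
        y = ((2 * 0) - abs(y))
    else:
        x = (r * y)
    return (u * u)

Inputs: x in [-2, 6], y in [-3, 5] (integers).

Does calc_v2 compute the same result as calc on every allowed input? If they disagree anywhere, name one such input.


On input x=-1, y=4, calc returns 256 while calc_v2 returns 225.
verdict: not equivalent; witness: x=-1, y=4


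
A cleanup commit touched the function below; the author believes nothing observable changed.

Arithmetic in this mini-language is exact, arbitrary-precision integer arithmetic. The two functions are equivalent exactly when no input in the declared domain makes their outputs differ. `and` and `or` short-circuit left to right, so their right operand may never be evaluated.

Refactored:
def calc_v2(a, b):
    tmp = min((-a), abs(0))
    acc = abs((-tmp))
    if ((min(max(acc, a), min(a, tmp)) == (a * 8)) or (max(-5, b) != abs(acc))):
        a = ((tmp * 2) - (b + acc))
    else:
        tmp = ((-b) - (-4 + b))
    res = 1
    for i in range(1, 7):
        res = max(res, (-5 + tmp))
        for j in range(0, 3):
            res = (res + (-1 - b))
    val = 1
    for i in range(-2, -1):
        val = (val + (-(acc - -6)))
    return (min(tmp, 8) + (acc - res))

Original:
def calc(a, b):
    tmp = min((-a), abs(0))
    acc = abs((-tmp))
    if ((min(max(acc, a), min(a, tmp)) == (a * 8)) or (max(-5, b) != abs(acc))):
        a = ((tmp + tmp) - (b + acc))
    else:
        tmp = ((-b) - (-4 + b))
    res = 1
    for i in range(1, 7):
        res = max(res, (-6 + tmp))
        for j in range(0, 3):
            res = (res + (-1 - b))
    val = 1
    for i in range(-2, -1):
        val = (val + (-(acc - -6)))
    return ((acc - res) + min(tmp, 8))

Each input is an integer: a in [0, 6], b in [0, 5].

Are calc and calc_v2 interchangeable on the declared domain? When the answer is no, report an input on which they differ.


Input a=0, b=0: 9 from calc versus 8 from calc_v2.
verdict: not equivalent; witness: a=0, b=0


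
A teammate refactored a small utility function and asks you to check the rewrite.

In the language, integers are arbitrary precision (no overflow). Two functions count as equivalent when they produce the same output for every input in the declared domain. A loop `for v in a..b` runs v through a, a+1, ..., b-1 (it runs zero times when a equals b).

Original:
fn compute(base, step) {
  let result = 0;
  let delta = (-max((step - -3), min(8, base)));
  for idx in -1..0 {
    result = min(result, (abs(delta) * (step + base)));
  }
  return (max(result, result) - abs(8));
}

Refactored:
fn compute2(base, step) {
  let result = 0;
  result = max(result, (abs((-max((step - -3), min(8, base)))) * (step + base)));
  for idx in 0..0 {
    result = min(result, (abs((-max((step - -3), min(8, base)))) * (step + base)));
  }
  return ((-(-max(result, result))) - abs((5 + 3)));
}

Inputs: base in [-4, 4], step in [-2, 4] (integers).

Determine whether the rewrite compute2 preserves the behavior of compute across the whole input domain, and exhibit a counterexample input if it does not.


Try base=-4, step=-2.
compute: result := 0 | delta := -1 | iter idx=-1: | result := -6 | result -14
compute2: result := 0 | result := 0 | loop over idx: empty range | result -8
-14 and -8 differ, so these are not the same function on this domain.
verdict: not equivalent; witness: base=-4, step=-2


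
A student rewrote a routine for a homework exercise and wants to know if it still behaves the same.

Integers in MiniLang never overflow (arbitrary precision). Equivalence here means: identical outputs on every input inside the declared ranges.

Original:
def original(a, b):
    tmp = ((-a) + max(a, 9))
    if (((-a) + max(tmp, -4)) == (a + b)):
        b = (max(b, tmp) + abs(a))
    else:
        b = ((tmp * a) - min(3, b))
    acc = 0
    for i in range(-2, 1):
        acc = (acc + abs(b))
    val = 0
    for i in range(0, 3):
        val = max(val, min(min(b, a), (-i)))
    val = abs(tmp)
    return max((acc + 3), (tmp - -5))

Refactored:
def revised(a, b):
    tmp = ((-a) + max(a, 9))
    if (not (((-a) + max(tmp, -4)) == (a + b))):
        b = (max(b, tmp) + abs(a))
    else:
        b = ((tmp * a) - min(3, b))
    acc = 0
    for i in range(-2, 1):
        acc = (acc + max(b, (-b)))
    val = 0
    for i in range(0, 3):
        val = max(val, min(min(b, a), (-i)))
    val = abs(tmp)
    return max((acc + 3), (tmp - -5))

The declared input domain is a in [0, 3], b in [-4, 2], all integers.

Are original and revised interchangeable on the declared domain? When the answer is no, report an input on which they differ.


Input a=0, b=-4: 15 from original versus 30 from revised.
verdict: not equivalent; witness: a=0, b=-4


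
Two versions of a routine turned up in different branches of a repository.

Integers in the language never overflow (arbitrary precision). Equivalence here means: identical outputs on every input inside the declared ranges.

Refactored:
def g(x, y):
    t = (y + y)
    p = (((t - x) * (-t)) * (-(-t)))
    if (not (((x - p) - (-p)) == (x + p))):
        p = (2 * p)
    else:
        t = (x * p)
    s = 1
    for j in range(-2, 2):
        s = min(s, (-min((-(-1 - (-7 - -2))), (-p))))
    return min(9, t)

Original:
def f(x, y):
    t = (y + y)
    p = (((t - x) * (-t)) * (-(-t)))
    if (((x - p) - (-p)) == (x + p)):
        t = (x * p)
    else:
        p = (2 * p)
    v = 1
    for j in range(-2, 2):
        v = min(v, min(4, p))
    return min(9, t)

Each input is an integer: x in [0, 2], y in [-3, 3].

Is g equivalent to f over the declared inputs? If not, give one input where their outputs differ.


Equivalent. One difference looks behavioral, but it never changes the outcome for any declared input.
Sweeping the whole domain (21 inputs) finds no disagreement.
Spot check at x=0, y=2 — f: t = 4; p = -64; (((x - p) - (-p)) == (x + p)) -> false; p = -128; v = 1; [j=-2]; v = -128; [j=-1]; v = -128; [j=0]; v = -128; [j=1]; v = -128; return 4. g: t = 4; p = -64; (not (((x - p) - (-p)) == (x + p))) -> true; p = -128; s = 1; [j=-2]; s = 1; [j=-1]; s = 1; [j=0]; s = 1; [j=1]; s = 1; return 4. Both give 4.
verdict: equivalent


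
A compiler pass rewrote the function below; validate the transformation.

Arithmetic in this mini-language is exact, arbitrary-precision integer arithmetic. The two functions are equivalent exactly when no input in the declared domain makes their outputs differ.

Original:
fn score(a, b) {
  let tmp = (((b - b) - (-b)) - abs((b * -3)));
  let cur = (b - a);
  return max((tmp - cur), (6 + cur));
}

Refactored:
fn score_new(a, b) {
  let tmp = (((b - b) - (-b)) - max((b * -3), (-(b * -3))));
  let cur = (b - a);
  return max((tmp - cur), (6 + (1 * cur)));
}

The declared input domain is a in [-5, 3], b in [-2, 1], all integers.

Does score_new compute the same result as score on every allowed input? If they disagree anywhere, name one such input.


Equivalent — the differences include arithmetic usage differs, and min/max/abs usage differs, and constant usage differs, yet no declared input distinguishes the two.
One worked example (a=-3, b=-1) — score: tmp=-4, then cur=2, then returns 8; score_new: tmp=-4, then cur=2, then returns 8; agreement on 8.
Across all 36 domain points the two functions coincide.
verdict: equivalent


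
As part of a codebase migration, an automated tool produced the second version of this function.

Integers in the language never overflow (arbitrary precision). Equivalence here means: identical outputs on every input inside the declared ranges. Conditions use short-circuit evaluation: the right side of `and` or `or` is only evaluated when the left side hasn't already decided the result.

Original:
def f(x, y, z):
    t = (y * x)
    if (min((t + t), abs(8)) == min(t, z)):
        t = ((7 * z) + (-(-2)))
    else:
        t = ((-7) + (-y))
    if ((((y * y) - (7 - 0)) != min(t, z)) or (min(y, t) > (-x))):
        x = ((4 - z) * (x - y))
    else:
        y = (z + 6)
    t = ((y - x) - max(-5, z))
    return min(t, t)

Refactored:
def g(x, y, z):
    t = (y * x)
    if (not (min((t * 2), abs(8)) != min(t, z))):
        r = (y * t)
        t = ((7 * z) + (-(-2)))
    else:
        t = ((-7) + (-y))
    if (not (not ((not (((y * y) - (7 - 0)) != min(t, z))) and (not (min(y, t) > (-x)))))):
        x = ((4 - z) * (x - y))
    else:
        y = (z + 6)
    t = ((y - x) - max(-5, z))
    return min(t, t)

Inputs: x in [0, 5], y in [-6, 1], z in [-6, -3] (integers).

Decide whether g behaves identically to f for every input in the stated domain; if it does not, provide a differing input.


On input x=0, y=-6, z=-6, f returns -61 while g returns 5.
verdict: not equivalent; witness: x=0, y=-6, z=-6


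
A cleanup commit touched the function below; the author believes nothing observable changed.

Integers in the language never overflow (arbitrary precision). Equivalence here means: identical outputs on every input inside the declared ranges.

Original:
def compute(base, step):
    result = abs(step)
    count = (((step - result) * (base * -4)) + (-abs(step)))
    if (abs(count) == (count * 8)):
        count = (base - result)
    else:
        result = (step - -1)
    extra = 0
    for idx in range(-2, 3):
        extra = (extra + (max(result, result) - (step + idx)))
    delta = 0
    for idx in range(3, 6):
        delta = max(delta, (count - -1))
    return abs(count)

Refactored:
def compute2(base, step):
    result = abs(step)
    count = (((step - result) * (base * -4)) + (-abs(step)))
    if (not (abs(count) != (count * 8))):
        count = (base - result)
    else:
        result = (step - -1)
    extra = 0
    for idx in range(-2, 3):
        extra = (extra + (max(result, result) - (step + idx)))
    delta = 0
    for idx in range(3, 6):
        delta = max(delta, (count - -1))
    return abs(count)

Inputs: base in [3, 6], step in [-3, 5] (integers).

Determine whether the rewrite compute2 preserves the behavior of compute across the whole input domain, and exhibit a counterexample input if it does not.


Side by side, the visible changes include: comparison usage differs; also boolean connective usage differs.
One worked example (base=4, step=-3) — compute: result = 3; count = 93; (abs(count) == (count * 8)) -> false; result = -2; extra = 0; [idx=-2]; extra = 3; [idx=-1]; extra = 5; [idx=0]; extra = 6; [idx=1]; extra = 6; [idx=2]; extra = 5; delta = 0; [idx=3]; delta = 94; [idx=4]; delta = 94; [idx=5]; delta = 94; return 93; compute2: result = 3; count = 93; (not (abs(count) != (count * 8))) -> false; result = -2; extra = 0; [idx=-2]; extra = 3; [idx=-1]; extra = 5; [idx=0]; extra = 6; [idx=1]; extra = 6; [idx=2]; extra = 5; delta = 0; [idx=3]; delta = 94; [idx=4]; delta = 94; [idx=5]; delta = 94; return 93; agreement on 93.
An exhaustive pass over the 36 declared inputs shows identical outputs.
verdict: equivalent


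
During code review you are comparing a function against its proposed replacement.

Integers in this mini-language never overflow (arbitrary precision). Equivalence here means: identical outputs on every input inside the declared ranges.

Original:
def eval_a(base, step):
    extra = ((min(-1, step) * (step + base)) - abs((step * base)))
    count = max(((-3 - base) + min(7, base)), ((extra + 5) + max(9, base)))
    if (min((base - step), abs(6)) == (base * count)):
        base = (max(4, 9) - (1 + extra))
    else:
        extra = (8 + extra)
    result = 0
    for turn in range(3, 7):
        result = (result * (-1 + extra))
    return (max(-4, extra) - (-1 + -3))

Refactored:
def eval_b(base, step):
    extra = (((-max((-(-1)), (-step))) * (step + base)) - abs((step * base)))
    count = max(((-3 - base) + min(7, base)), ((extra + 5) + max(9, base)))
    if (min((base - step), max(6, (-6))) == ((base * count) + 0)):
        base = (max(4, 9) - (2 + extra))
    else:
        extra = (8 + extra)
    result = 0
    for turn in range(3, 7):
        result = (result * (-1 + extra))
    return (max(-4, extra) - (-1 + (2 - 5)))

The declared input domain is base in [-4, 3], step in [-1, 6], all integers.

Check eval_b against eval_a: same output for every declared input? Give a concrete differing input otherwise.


Equivalent. The one real change (`1` became `2`) has no effect anywhere in the declared ranges.
Every one of the 64 inputs gives matching results.
Spot check at base=-2, step=6 — eval_a: extra = -16; count = -2; (min((base - step), abs(6)) == (base * count)) -> false; extra = -8; result = 0; [turn=3]; result = 0; [turn=4]; result = 0; [turn=5]; result = 0; [turn=6]; result = 0; return 0. eval_b: extra = -16; count = -2; (min((base - step), max(6, (-6))) == ((base * count) + 0)) -> false; extra = -8; result = 0; [turn=3]; result = 0; [turn=4]; result = 0; [turn=5]; result = 0; [turn=6]; result = 0; return 0. Both give 0.
verdict: equivalent


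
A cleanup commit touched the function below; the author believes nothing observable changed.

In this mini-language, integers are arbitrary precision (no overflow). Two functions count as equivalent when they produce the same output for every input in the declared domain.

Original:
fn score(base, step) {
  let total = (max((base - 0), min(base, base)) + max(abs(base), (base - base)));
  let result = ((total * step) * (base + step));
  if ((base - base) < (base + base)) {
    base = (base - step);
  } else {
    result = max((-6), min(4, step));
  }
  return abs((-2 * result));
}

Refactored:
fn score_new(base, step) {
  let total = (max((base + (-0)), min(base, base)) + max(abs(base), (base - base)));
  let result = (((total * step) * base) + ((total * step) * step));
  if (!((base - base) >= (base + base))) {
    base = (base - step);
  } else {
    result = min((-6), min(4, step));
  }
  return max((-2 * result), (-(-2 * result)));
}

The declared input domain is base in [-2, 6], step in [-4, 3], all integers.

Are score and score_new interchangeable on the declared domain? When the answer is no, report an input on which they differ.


Not equivalent: base=-2, step=-4 separates them (8 vs 12).
score: total := 0 | result := 0 | ((base - base) < (base + base)): false | result := -4 | result 8
score_new: total := 0 | result := 0 | (!((base - base) >= (base + base))): false | result := -6 | result 12
verdict: not equivalent; witness: base=-2, step=-4


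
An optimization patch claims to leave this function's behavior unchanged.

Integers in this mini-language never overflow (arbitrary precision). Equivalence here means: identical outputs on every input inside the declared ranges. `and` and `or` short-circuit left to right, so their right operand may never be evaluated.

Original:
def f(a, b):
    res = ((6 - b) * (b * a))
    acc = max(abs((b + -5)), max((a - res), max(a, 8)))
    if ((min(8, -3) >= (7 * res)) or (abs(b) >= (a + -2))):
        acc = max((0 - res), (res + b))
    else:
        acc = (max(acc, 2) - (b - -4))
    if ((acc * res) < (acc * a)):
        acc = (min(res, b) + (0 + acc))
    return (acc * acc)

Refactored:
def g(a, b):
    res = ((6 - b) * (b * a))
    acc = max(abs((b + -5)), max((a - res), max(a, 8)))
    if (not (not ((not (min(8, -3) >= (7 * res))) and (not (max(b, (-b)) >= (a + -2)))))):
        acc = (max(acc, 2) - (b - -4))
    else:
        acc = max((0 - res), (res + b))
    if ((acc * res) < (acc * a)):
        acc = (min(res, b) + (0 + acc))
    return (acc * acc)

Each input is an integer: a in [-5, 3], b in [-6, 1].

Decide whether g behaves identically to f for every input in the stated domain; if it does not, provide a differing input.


This is a faithful refactor — min/max/abs usage differs, boolean connective usage differs, but the computed results match everywhere.
One worked example (a=-1, b=-2) — f: res becomes 16; next acc becomes 8; next ((min(8, -3) >= (7 * res)) or (abs(b) >= (a + -2))) evaluates to true; next acc becomes 14; next ((acc * res) < (acc * a)) evaluates to false; next final value 196; g: res becomes 16; next acc becomes 8; next (not (not ((not (min(8, -3) >= (7 * res))) and (not (max(b, (-b)) >= (a + -2)))))) evaluates to false; next acc becomes 14; next ((acc * res) < (acc * a)) evaluates to false; next final value 196; agreement on 196.
Sweeping the whole domain (72 inputs) finds no disagreement.
verdict: equivalent


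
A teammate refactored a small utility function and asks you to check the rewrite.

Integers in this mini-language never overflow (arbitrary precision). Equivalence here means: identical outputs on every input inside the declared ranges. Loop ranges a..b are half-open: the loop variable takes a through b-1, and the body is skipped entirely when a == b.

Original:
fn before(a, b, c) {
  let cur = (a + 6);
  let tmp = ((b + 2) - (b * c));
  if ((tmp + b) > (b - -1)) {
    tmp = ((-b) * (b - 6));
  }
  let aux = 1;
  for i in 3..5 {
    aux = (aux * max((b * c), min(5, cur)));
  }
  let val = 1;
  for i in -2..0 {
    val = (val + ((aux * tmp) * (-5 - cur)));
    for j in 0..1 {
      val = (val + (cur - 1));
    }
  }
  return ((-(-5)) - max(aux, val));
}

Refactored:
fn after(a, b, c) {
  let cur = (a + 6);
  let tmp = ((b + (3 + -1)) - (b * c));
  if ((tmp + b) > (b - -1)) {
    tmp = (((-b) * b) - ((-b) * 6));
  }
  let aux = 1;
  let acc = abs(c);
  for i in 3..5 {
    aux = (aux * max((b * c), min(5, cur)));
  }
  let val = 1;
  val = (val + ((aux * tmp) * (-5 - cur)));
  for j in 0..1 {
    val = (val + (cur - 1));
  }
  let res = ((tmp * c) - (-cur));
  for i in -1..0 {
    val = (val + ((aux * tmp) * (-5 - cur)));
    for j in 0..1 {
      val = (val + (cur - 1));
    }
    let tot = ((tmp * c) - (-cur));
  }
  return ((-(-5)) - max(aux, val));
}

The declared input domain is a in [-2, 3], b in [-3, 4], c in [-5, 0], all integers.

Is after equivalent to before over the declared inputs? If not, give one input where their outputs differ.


The two are interchangeable: min/max/abs usage differs; constant usage differs; statement counts differ; arithmetic usage differs; local variable names differ; loop structure differs, and every declared input agrees.
One worked example (a=3, b=2, c=-2) — before: cur=9, then tmp=8, then ((tmp + b) > (b - -1)) is true, then tmp=8, then aux=1, then (i=3), then aux=5, then (i=4), then aux=25, then val=1, then (i=-2), then val=-2799, then (j=0), then val=-2791, then (i=-1), then val=-5591, then (j=0), then val=-5583, then returns -20; after: cur=9, then tmp=8, then ((tmp + b) > (b - -1)) is true, then tmp=8, then aux=1, then acc=2, then (i=3), then aux=5, then (i=4), then aux=25, then val=1, then val=-2799, then (j=0), then val=-2791, then res=-7, then (i=-1), then val=-5591, then (j=0), then val=-5583, then tot=-7, then returns -20; agreement on -20.
Checked all 288 inputs in the declared domain: the outputs agree on every one.
verdict: equivalent


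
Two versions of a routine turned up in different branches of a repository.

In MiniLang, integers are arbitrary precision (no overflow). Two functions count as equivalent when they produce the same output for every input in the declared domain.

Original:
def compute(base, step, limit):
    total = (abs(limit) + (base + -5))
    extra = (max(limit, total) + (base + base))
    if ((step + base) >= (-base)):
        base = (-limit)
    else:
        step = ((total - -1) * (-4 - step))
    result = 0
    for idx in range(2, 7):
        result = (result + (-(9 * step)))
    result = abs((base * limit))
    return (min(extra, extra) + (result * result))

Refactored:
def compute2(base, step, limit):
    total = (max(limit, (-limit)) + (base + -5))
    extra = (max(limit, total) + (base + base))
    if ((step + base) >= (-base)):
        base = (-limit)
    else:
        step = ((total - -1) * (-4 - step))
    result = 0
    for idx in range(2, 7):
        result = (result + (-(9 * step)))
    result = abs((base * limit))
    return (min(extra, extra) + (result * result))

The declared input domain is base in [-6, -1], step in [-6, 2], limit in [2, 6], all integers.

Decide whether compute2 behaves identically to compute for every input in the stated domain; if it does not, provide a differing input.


Equivalent — the differences include min/max/abs usage differs, yet no declared input distinguishes the two.
As a probe, take base=-5, step=2, limit=6: compute runs total becomes -4; next extra becomes -4; next ((step + base) >= (-base)) evaluates to false; next step becomes 18; next result becomes 0; next at idx=2:; next result becomes -162; next at idx=3:; next result becomes -324; next at idx=4:; next result becomes -486; next at idx=5:; next result becomes -648; next at idx=6:; next result becomes -810; next result becomes 30; next final value 896; compute2 runs total becomes -4; next extra becomes -4; next ((step + base) >= (-base)) evaluates to false; next step becomes 18; next result becomes 0; next at idx=2:; next result becomes -162; next at idx=3:; next result becomes -324; next at idx=4:; next result becomes -486; next at idx=5:; next result becomes -648; next at idx=6:; next result becomes -810; next result becomes 30; next final value 896; both end at 896.
Checked all 270 inputs in the declared domain: the outputs agree on every one.
verdict: equivalent


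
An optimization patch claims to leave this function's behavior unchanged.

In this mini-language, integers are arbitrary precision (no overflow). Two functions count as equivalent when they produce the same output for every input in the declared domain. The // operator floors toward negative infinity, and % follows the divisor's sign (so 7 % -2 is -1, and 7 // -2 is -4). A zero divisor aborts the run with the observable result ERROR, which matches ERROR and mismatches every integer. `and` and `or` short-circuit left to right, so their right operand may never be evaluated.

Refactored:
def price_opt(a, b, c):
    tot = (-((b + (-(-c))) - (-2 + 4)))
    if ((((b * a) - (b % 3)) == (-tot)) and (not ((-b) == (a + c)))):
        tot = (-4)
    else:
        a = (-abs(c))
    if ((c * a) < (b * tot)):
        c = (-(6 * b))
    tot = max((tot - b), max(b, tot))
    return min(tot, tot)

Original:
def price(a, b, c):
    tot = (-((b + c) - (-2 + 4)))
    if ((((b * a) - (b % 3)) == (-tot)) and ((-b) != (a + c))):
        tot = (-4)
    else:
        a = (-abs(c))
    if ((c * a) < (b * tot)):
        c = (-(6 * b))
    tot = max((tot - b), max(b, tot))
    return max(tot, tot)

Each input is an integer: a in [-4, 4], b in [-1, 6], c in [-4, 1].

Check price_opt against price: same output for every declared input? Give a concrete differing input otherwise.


Equivalent. The suspicious edit (`max(tot, tot)` became `min(tot, tot)`) never changes the result for any input inside the declared domain.
Every one of the 432 inputs gives matching results.
Tracing a=3, b=2, c=-2: price: tot = 2; ((((b * a) - (b % 3)) == (-tot)) and ((-b) != (a + c))) -> false; a = -2; ((c * a) < (b * tot)) -> false; tot = 2; return 2 | price_opt: tot = 2; ((((b * a) - (b % 3)) == (-tot)) and (not ((-b) == (a + c)))) -> false; a = -2; ((c * a) < (b * tot)) -> false; tot = 2; return 2 — matching result 2.
verdict: equivalent


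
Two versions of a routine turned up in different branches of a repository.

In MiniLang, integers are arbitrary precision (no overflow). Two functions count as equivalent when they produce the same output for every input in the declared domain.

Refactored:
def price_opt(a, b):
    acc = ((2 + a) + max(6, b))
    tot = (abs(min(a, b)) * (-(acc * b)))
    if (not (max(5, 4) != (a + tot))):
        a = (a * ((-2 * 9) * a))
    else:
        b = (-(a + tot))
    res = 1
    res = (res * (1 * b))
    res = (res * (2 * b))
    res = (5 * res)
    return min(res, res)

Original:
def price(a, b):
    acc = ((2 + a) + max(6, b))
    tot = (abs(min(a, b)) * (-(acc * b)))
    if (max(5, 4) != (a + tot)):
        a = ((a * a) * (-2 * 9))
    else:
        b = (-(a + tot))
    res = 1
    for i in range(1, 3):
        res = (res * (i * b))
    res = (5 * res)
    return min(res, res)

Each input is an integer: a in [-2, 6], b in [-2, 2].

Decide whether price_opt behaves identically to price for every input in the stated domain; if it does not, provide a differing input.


Take a=-2, b=-2.
price: acc := 6 | tot := 24 | (max(5, 4) != (a + tot)): true | a := -72 | res := 1 | iter i=1: | res := -2 | iter i=2: | res := 8 | res := 40 | result 40
price_opt: acc := 6 | tot := 24 | (not (max(5, 4) != (a + tot))): false | b := -22 | res := 1 | res := -22 | res := 968 | res := 4840 | result 4840
40 against 4840: the behavior changed.
verdict: not equivalent; witness: a=-2, b=-2


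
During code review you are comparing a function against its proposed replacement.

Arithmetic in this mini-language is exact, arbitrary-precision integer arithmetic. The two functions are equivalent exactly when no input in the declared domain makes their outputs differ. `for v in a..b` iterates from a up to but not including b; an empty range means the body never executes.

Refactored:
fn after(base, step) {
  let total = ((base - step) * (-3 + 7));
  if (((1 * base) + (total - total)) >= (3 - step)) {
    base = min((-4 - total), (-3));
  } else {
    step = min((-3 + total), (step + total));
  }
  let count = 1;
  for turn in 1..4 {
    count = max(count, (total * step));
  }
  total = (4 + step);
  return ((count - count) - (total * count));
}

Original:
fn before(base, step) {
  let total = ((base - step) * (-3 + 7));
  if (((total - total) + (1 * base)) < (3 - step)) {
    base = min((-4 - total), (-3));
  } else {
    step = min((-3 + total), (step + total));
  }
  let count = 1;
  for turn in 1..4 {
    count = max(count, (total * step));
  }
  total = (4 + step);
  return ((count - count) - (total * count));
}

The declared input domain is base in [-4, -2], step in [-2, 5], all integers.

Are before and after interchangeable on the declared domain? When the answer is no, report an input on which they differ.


Not equivalent: base=-4, step=-2 separates them (-32 vs 616).
before: total=-8, then (((total - total) + (1 * base)) < (3 - step)) is true, then base=-3, then count=1, then (turn=1), then count=16, then (turn=2), then count=16, then (turn=3), then count=16, then total=2, then returns -32
after: total=-8, then (((1 * base) + (total - total)) >= (3 - step)) is false, then step=-11, then count=1, then (turn=1), then count=88, then (turn=2), then count=88, then (turn=3), then count=88, then total=-7, then returns 616
verdict: not equivalent; witness: base=-4, step=-2


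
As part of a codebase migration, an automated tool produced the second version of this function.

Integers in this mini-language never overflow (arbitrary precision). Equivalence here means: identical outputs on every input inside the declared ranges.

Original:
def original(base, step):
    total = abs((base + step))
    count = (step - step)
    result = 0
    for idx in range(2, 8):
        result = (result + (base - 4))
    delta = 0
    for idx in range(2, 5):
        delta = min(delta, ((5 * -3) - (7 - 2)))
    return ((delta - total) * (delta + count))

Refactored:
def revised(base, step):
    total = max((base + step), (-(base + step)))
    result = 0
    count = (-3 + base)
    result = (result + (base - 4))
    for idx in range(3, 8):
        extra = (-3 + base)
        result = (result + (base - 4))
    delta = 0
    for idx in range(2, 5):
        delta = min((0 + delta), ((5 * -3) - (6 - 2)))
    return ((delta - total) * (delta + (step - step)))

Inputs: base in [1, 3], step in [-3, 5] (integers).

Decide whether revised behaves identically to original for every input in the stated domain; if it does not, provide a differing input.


Not equivalent: base=1, step=-3 separates them (440 vs 399).
original: total = 2; count = 0; result = 0; [idx=2]; result = -3; [idx=3]; result = -6; [idx=4]; result = -9; [idx=5]; result = -12; [idx=6]; result = -15; [idx=7]; result = -18; delta = 0; [idx=2]; delta = -20; [idx=3]; delta = -20; [idx=4]; delta = -20; return 440
revised: total = 2; result = 0; count = -2; result = -3; [idx=3]; extra = -2; result = -6; [idx=4]; extra = -2; result = -9; [idx=5]; extra = -2; result = -12; [idx=6]; extra = -2; result = -15; [idx=7]; extra = -2; result = -18; delta = 0; [idx=2]; delta = -19; [idx=3]; delta = -19; [idx=4]; delta = -19; return 399
verdict: not equivalent; witness: base=1, step=-3


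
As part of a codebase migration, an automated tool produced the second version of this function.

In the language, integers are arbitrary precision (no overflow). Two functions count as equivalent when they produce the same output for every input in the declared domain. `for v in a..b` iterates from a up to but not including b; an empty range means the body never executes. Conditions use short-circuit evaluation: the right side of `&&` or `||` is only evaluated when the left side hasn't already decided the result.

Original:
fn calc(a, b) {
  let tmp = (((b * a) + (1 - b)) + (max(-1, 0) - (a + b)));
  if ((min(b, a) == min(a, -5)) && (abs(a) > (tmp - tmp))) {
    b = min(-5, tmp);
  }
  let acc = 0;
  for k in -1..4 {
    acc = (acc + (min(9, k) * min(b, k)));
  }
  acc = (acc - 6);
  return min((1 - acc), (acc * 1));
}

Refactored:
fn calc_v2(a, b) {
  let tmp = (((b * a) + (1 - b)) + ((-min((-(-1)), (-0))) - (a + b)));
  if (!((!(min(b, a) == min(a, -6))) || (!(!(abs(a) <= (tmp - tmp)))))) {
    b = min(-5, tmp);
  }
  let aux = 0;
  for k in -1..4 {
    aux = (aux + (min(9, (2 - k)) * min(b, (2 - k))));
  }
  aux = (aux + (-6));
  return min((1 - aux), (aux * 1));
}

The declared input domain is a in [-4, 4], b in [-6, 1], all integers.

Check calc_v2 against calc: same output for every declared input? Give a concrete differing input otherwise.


Input a=-4, b=-6: -36 from calc versus -31 from calc_v2.
verdict: not equivalent; witness: a=-4, b=-6


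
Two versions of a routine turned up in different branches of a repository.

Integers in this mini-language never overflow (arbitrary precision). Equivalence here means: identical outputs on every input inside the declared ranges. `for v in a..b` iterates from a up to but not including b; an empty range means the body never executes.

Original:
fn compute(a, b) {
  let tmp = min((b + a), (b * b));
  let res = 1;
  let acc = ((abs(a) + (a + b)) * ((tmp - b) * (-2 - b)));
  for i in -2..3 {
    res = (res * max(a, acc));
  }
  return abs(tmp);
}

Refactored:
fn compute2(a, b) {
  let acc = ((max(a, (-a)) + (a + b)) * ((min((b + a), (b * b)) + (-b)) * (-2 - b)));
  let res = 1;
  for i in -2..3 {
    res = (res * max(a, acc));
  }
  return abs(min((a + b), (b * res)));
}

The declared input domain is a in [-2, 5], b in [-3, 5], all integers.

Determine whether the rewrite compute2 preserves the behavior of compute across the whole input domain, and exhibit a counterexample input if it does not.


The rewrite breaks on a=-2, b=-3, where the results are 5 and 23328.
compute: tmp becomes -5; next res becomes 1; next acc becomes 6; next at i=-2:; next res becomes 6; next at i=-1:; next res becomes 36; next at i=0:; next res becomes 216; next at i=1:; next res becomes 1296; next at i=2:; next res becomes 7776; next final value 5
compute2: acc becomes 6; next res becomes 1; next at i=-2:; next res becomes 6; next at i=-1:; next res becomes 36; next at i=0:; next res becomes 216; next at i=1:; next res becomes 1296; next at i=2:; next res becomes 7776; next final value 23328
verdict: not equivalent; witness: a=-2, b=-3


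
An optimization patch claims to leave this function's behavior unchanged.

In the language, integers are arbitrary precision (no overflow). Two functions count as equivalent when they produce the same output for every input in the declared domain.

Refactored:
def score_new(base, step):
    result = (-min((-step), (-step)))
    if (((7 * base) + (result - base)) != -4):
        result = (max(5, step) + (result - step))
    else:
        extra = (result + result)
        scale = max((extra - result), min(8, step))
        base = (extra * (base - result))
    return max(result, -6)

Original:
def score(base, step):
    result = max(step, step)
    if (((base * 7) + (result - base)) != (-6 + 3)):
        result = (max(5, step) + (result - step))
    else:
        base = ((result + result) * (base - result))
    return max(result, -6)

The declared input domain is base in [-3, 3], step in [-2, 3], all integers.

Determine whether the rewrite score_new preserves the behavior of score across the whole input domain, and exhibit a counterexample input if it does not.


Not equivalent: base=-1, step=2 separates them (5 vs 2).
score: result = 2; (((base * 7) + (result - base)) != (-6 + 3)) -> true; result = 5; return 5
score_new: result = 2; (((7 * base) + (result - base)) != -4) -> false; extra = 4; scale = 2; base = -12; return 2
verdict: not equivalent; witness: base=-1, step=2


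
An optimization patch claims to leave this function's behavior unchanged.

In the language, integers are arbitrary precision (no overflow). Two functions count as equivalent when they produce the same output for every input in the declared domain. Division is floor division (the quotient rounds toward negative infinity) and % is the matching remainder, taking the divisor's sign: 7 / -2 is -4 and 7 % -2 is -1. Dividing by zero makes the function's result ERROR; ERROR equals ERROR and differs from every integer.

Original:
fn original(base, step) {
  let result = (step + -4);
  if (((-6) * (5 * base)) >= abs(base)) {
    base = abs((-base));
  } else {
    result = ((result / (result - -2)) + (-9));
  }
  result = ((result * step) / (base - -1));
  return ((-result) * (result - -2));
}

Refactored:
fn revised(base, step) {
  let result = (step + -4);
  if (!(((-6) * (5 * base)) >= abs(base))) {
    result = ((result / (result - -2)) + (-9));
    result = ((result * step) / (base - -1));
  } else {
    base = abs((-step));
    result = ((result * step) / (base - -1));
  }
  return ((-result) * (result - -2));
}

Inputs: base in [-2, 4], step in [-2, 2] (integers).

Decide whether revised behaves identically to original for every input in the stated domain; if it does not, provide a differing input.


Input base=-2, step=-1: -3 from original versus -8 from revised.
verdict: not equivalent; witness: base=-2, step=-1


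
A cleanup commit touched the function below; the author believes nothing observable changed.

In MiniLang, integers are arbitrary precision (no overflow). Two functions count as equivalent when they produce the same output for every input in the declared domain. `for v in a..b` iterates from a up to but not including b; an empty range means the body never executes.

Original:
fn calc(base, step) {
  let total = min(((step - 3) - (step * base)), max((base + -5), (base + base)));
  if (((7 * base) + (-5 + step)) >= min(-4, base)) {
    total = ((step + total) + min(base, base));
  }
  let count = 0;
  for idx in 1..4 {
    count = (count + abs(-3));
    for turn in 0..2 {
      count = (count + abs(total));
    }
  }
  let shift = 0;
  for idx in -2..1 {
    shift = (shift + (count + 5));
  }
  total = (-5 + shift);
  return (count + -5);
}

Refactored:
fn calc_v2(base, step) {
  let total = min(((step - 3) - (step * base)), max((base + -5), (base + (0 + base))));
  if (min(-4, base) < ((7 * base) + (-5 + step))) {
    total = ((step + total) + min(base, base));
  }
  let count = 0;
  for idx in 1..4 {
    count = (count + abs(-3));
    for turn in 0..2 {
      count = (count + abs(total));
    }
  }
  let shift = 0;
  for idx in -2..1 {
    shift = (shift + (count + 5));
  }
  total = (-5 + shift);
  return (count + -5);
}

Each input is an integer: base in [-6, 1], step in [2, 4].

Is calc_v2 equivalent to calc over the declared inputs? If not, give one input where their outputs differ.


The suspicious-looking change has no observable effect anywhere in the declared ranges.
Spot check at base=1, step=2 — calc: total becomes -3; next (((7 * base) + (-5 + step)) >= min(-4, base)) evaluates to true; next total becomes 0; next count becomes 0; next at idx=1:; next count becomes 3; next at turn=0:; next count becomes 3; next at turn=1:; next count becomes 3; next at idx=2:; next count becomes 6; next at turn=0:; next count becomes 6; next at turn=1:; next count becomes 6; next at idx=3:; next count becomes 9; next at turn=0:; next count becomes 9; next at turn=1:; next count becomes 9; next shift becomes 0; next at idx=-2:; next shift becomes 14; next at idx=-1:; next shift becomes 28; next at idx=0:; next shift becomes 42; next total becomes 37; next final value 4. calc_v2: total becomes -3; next (min(-4, base) < ((7 * base) + (-5 + step))) evaluates to true; next total becomes 0; next count becomes 0; next at idx=1:; next count becomes 3; next at turn=0:; next count becomes 3; next at turn=1:; next count becomes 3; next at idx=2:; next count becomes 6; next at turn=0:; next count becomes 6; next at turn=1:; next count becomes 6; next at idx=3:; next count becomes 9; next at turn=0:; next count becomes 9; next at turn=1:; next count becomes 9; next shift becomes 0; next at idx=-2:; next shift becomes 14; next at idx=-1:; next shift becomes 28; next at idx=0:; next shift becomes 42; next total becomes 37; next final value 4. Both give 4.
Sweeping the whole domain (24 inputs) finds no disagreement.
verdict: equivalent


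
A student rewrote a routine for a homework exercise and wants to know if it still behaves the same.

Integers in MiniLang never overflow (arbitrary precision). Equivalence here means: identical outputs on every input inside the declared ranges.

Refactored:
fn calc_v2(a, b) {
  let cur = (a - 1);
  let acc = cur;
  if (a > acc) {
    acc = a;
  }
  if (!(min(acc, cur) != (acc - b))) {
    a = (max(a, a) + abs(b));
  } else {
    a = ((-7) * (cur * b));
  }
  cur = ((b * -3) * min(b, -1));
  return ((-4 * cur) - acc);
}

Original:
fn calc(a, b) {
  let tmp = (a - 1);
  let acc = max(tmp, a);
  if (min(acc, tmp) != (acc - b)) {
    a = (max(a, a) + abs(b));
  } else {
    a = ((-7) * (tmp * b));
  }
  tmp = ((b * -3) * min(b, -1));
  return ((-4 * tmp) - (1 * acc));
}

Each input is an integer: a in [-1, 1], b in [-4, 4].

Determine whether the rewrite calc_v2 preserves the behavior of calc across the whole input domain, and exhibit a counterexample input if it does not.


Equivalent. Whatever the rewrite altered, no input in the stated domain can expose a difference.
Every one of the 27 inputs gives matching results.
Tracing a=-1, b=1: calc: tmp = -2; acc = -1; (min(acc, tmp) != (acc - b)) -> false; a = 14; tmp = 3; return -11 | calc_v2: cur = -2; acc = -2; (a > acc) -> true; acc = -1; (!(min(acc, cur) != (acc - b))) -> true; a = 0; cur = 3; return -11 — matching result -11.
verdict: equivalent


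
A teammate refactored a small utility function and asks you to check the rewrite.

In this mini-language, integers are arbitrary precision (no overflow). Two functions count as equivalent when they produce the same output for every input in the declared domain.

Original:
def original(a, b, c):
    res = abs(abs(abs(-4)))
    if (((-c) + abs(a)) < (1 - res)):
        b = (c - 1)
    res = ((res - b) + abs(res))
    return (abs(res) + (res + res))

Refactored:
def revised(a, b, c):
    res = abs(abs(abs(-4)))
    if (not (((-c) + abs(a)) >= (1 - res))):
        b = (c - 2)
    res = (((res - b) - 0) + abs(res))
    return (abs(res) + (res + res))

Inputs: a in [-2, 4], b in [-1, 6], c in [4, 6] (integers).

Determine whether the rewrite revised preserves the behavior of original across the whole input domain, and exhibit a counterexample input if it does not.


Consider the input a=-2, b=-1, c=6.
original: res=4, then (((-c) + abs(a)) < (1 - res)) is true, then b=5, then res=3, then returns 9
revised: res=4, then (not (((-c) + abs(a)) >= (1 - res))) is true, then b=4, then res=4, then returns 12
9 vs 12 — the two versions disagree here.
verdict: not equivalent; witness: a=-2, b=-1, c=6
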